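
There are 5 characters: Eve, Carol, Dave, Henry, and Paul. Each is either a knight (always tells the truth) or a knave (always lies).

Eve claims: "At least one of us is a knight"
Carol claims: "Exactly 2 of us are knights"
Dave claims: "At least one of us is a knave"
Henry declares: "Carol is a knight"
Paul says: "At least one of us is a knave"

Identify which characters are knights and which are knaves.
Eve is a knight.
Carol is a knave.
Dave is a knight.
Henry is a knave.
Paul is a knight.

Verification:
- Eve (knight) says "At least one of us is a knight" - this is TRUE because Eve, Dave, and Paul are knights.
- Carol (knave) says "Exactly 2 of us are knights" - this is FALSE (a lie) because there are 3 knights.
- Dave (knight) says "At least one of us is a knave" - this is TRUE because Carol and Henry are knaves.
- Henry (knave) says "Carol is a knight" - this is FALSE (a lie) because Carol is a knave.
- Paul (knight) says "At least one of us is a knave" - this is TRUE because Carol and Henry are knaves.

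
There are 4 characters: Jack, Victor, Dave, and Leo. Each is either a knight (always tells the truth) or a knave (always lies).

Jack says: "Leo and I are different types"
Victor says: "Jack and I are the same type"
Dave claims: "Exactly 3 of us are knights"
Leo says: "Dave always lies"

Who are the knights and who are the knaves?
Jack is a knight.
Victor is a knight.
Dave is a knight.
Leo is a knave.

Verification:
- Jack (knight) says "Leo and I are different types" - this is TRUE because Jack is a knight and Leo is a knave.
- Victor (knight) says "Jack and I are the same type" - this is TRUE because Victor is a knight and Jack is a knight.
- Dave (knight) says "Exactly 3 of us are knights" - this is TRUE because there are 3 knights.
- Leo (knave) says "Dave always lies" - this is FALSE (a lie) because Dave is a knight.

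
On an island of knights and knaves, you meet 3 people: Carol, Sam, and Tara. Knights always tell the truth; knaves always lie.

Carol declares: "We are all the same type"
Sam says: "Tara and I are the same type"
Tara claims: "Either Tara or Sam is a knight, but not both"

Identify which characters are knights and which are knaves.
Carol is a knave.
Sam is a knave.
Tara is a knight.

Verification:
- Carol (knave) says "We are all the same type" - this is FALSE (a lie) because Tara is a knight and Carol and Sam are knaves.
- Sam (knave) says "Tara and I are the same type" - this is FALSE (a lie) because Sam is a knave and Tara is a knight.
- Tara (knight) says "Either Tara or Sam is a knight, but not both" - this is TRUE because Tara is a knight and Sam is a knave.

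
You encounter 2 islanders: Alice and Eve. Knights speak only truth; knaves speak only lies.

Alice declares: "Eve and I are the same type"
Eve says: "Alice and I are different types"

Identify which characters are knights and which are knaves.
Alice is a knave.
Eve is a knight.

Verification:
- Alice (knave) says "Eve and I are the same type" - this is FALSE (a lie) because Alice is a knave and Eve is a knight.
- Eve (knight) says "Alice and I are different types" - this is TRUE because Eve is a knight and Alice is a knave.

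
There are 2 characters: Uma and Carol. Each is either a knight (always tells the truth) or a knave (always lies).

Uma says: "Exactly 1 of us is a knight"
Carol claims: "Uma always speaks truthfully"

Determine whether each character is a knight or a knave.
Uma is a knave.
Carol is a knave.

Verification:
- Uma (knave) says "Exactly 1 of us is a knight" - this is FALSE (a lie) because there are 0 knights.
- Carol (knave) says "Uma always speaks truthfully" - this is FALSE (a lie) because Uma is a knave.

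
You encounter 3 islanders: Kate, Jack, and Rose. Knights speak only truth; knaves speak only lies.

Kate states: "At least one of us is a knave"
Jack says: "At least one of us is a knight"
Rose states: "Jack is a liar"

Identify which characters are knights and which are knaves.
Kate is a knight.
Jack is a knight.
Rose is a knave.

Verification:
- Kate (knight) says "At least one of us is a knave" - this is TRUE because Rose is a knave.
- Jack (knight) says "At least one of us is a knight" - this is TRUE because Kate and Jack are knights.
- Rose (knave) says "Jack is a liar" - this is FALSE (a lie) because Jack is a knight.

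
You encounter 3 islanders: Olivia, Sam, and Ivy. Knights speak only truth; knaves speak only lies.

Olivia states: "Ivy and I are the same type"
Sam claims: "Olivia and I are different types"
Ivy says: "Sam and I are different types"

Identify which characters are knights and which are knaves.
Olivia is a knave.
Sam is a knave.
Ivy is a knight.

Verification:
- Olivia (knave) says "Ivy and I are the same type" - this is FALSE (a lie) because Olivia is a knave and Ivy is a knight.
- Sam (knave) says "Olivia and I are different types" - this is FALSE (a lie) because Sam is a knave and Olivia is a knave.
- Ivy (knight) says "Sam and I are different types" - this is TRUE because Ivy is a knight and Sam is a knave.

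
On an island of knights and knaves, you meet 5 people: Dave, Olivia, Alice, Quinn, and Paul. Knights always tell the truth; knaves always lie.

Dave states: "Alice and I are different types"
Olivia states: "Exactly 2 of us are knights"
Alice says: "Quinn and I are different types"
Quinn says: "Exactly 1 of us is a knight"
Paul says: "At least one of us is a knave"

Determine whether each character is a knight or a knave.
Dave is a knave.
Olivia is a knight.
Alice is a knave.
Quinn is a knave.
Paul is a knight.

Verification:
- Dave (knave) says "Alice and I are different types" - this is FALSE (a lie) because Dave is a knave and Alice is a knave.
- Olivia (knight) says "Exactly 2 of us are knights" - this is TRUE because there are 2 knights.
- Alice (knave) says "Quinn and I are different types" - this is FALSE (a lie) because Alice is a knave and Quinn is a knave.
- Quinn (knave) says "Exactly 1 of us is a knight" - this is FALSE (a lie) because there are 2 knights.
- Paul (knight) says "At least one of us is a knave" - this is TRUE because Dave, Alice, and Quinn are knaves.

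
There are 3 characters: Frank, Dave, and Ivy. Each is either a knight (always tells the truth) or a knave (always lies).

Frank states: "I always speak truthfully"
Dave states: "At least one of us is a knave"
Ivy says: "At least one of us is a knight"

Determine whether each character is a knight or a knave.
Frank is a knave.
Dave is a knight.
Ivy is a knight.

Verification:
- Frank (knave) says "I always speak truthfully" - this is FALSE (a lie) because Frank is a knave.
- Dave (knight) says "At least one of us is a knave" - this is TRUE because Frank is a knave.
- Ivy (knight) says "At least one of us is a knight" - this is TRUE because Dave and Ivy are knights.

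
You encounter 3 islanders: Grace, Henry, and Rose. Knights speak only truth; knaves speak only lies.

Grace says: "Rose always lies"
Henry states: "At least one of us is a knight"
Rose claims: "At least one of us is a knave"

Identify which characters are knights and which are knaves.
Grace is a knave.
Henry is a knight.
Rose is a knight.

Verification:
- Grace (knave) says "Rose always lies" - this is FALSE (a lie) because Rose is a knight.
- Henry (knight) says "At least one of us is a knight" - this is TRUE because Henry and Rose are knights.
- Rose (knight) says "At least one of us is a knave" - this is TRUE because Grace is a knave.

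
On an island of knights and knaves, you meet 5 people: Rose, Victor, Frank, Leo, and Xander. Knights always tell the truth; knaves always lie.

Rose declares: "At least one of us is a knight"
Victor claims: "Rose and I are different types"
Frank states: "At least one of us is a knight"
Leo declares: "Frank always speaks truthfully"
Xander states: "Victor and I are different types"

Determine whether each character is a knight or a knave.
Rose is a knave.
Victor is a knave.
Frank is a knave.
Leo is a knave.
Xander is a knave.

Verification:
- Rose (knave) says "At least one of us is a knight" - this is FALSE (a lie) because no one is a knight.
- Victor (knave) says "Rose and I are different types" - this is FALSE (a lie) because Victor is a knave and Rose is a knave.
- Frank (knave) says "At least one of us is a knight" - this is FALSE (a lie) because no one is a knight.
- Leo (knave) says "Frank always speaks truthfully" - this is FALSE (a lie) because Frank is a knave.
- Xander (knave) says "Victor and I are different types" - this is FALSE (a lie) because Xander is a knave and Victor is a knave.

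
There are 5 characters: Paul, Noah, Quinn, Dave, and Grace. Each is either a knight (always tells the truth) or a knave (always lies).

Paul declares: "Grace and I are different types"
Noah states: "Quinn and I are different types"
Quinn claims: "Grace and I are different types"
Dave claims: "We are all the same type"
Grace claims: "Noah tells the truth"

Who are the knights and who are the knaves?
Paul is a knight.
Noah is a knave.
Quinn is a knave.
Dave is a knave.
Grace is a knave.

Verification:
- Paul (knight) says "Grace and I are different types" - this is TRUE because Paul is a knight and Grace is a knave.
- Noah (knave) says "Quinn and I are different types" - this is FALSE (a lie) because Noah is a knave and Quinn is a knave.
- Quinn (knave) says "Grace and I are different types" - this is FALSE (a lie) because Quinn is a knave and Grace is a knave.
- Dave (knave) says "We are all the same type" - this is FALSE (a lie) because Paul is a knight and Noah, Quinn, Dave, and Grace are knaves.
- Grace (knave) says "Noah tells the truth" - this is FALSE (a lie) because Noah is a knave.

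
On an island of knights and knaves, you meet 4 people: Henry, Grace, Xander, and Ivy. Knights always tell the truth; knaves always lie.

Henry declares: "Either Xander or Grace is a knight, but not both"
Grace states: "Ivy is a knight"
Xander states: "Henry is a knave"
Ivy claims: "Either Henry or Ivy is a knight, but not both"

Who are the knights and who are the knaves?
Henry is a knave.
Grace is a knight.
Xander is a knight.
Ivy is a knight.

Verification:
- Henry (knave) says "Either Xander or Grace is a knight, but not both" - this is FALSE (a lie) because Xander is a knight and Grace is a knight.
- Grace (knight) says "Ivy is a knight" - this is TRUE because Ivy is a knight.
- Xander (knight) says "Henry is a knave" - this is TRUE because Henry is a knave.
- Ivy (knight) says "Either Henry or Ivy is a knight, but not both" - this is TRUE because Henry is a knave and Ivy is a knight.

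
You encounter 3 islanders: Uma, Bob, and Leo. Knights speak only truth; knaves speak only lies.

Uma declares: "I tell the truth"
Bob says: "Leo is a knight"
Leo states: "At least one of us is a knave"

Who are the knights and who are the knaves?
Uma is a knave.
Bob is a knight.
Leo is a knight.

Verification:
- Uma (knave) says "I tell the truth" - this is FALSE (a lie) because Uma is a knave.
- Bob (knight) says "Leo is a knight" - this is TRUE because Leo is a knight.
- Leo (knight) says "At least one of us is a knave" - this is TRUE because Uma is a knave.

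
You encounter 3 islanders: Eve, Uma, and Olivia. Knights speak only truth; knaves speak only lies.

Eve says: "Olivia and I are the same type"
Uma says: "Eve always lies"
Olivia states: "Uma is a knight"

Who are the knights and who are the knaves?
Eve is a knave.
Uma is a knight.
Olivia is a knight.

Verification:
- Eve (knave) says "Olivia and I are the same type" - this is FALSE (a lie) because Eve is a knave and Olivia is a knight.
- Uma (knight) says "Eve always lies" - this is TRUE because Eve is a knave.
- Olivia (knight) says "Uma is a knight" - this is TRUE because Uma is a knight.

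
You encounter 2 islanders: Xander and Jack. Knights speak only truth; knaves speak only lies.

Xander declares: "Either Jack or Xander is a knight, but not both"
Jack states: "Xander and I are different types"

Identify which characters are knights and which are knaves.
Xander is a knave.
Jack is a knave.

Verification:
- Xander (knave) says "Either Jack or Xander is a knight, but not both" - this is FALSE (a lie) because Jack is a knave and Xander is a knave.
- Jack (knave) says "Xander and I are different types" - this is FALSE (a lie) because Jack is a knave and Xander is a knave.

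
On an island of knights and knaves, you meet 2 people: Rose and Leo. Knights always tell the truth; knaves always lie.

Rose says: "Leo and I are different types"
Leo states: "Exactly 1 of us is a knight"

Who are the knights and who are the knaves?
Rose is a knave.
Leo is a knave.

Verification:
- Rose (knave) says "Leo and I are different types" - this is FALSE (a lie) because Rose is a knave and Leo is a knave.
- Leo (knave) says "Exactly 1 of us is a knight" - this is FALSE (a lie) because there are 0 knights.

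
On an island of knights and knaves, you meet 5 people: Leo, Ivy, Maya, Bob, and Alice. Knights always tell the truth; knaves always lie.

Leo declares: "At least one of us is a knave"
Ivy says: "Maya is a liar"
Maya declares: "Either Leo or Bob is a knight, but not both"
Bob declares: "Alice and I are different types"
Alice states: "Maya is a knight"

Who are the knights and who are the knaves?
Leo is a knight.
Ivy is a knight.
Maya is a knave.
Bob is a knight.
Alice is a knave.

Verification:
- Leo (knight) says "At least one of us is a knave" - this is TRUE because Maya and Alice are knaves.
- Ivy (knight) says "Maya is a liar" - this is TRUE because Maya is a knave.
- Maya (knave) says "Either Leo or Bob is a knight, but not both" - this is FALSE (a lie) because Leo is a knight and Bob is a knight.
- Bob (knight) says "Alice and I are different types" - this is TRUE because Bob is a knight and Alice is a knave.
- Alice (knave) says "Maya is a knight" - this is FALSE (a lie) because Maya is a knave.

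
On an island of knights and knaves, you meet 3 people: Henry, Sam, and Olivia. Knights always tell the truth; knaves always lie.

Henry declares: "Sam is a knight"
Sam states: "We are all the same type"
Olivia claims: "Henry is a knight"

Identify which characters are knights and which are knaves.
Henry is a knight.
Sam is a knight.
Olivia is a knight.

Verification:
- Henry (knight) says "Sam is a knight" - this is TRUE because Sam is a knight.
- Sam (knight) says "We are all the same type" - this is TRUE because Henry, Sam, and Olivia are knights.
- Olivia (knight) says "Henry is a knight" - this is TRUE because Henry is a knight.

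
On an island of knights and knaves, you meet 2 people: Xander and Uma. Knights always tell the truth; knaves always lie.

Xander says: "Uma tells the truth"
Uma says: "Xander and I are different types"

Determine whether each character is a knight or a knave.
Xander is a knave.
Uma is a knave.

Verification:
- Xander (knave) says "Uma tells the truth" - this is FALSE (a lie) because Uma is a knave.
- Uma (knave) says "Xander and I are different types" - this is FALSE (a lie) because Uma is a knave and Xander is a knave.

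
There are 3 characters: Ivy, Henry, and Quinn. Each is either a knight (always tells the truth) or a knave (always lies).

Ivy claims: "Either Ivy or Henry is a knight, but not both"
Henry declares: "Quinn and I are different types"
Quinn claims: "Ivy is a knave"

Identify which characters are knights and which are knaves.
Ivy is a knight.
Henry is a knave.
Quinn is a knave.

Verification:
- Ivy (knight) says "Either Ivy or Henry is a knight, but not both" - this is TRUE because Ivy is a knight and Henry is a knave.
- Henry (knave) says "Quinn and I are different types" - this is FALSE (a lie) because Henry is a knave and Quinn is a knave.
- Quinn (knave) says "Ivy is a knave" - this is FALSE (a lie) because Ivy is a knight.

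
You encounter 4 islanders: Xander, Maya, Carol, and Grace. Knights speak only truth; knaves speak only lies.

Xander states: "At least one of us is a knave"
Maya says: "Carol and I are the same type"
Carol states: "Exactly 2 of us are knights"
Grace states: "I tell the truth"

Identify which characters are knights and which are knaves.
Xander is a knight.
Maya is a knave.
Carol is a knight.
Grace is a knave.

Verification:
- Xander (knight) says "At least one of us is a knave" - this is TRUE because Maya and Grace are knaves.
- Maya (knave) says "Carol and I are the same type" - this is FALSE (a lie) because Maya is a knave and Carol is a knight.
- Carol (knight) says "Exactly 2 of us are knights" - this is TRUE because there are 2 knights.
- Grace (knave) says "I tell the truth" - this is FALSE (a lie) because Grace is a knave.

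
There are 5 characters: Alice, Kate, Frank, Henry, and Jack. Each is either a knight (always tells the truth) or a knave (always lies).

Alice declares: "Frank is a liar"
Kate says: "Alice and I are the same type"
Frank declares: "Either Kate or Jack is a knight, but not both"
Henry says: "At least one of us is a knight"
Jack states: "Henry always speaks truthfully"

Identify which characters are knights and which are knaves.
Alice is a knight.
Kate is a knight.
Frank is a knave.
Henry is a knight.
Jack is a knight.

Verification:
- Alice (knight) says "Frank is a liar" - this is TRUE because Frank is a knave.
- Kate (knight) says "Alice and I are the same type" - this is TRUE because Kate is a knight and Alice is a knight.
- Frank (knave) says "Either Kate or Jack is a knight, but not both" - this is FALSE (a lie) because Kate is a knight and Jack is a knight.
- Henry (knight) says "At least one of us is a knight" - this is TRUE because Alice, Kate, Henry, and Jack are knights.
- Jack (knight) says "Henry always speaks truthfully" - this is TRUE because Henry is a knight.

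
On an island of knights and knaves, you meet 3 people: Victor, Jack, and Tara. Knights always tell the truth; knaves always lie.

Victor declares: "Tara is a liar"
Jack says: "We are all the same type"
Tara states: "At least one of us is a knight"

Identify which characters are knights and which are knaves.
Victor is a knave.
Jack is a knave.
Tara is a knight.

Verification:
- Victor (knave) says "Tara is a liar" - this is FALSE (a lie) because Tara is a knight.
- Jack (knave) says "We are all the same type" - this is FALSE (a lie) because Tara is a knight and Victor and Jack are knaves.
- Tara (knight) says "At least one of us is a knight" - this is TRUE because Tara is a knight.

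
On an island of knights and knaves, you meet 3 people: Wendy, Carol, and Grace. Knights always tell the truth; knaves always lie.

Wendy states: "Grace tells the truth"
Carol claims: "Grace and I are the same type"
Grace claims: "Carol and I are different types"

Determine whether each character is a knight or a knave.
Wendy is a knight.
Carol is a knave.
Grace is a knight.

Verification:
- Wendy (knight) says "Grace tells the truth" - this is TRUE because Grace is a knight.
- Carol (knave) says "Grace and I are the same type" - this is FALSE (a lie) because Carol is a knave and Grace is a knight.
- Grace (knight) says "Carol and I are different types" - this is TRUE because Grace is a knight and Carol is a knave.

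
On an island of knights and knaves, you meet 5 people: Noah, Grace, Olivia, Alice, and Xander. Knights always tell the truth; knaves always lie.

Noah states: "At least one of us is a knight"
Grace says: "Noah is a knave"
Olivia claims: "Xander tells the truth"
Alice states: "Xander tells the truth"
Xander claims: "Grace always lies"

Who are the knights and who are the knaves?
Noah is a knight.
Grace is a knave.
Olivia is a knight.
Alice is a knight.
Xander is a knight.

Verification:
- Noah (knight) says "At least one of us is a knight" - this is TRUE because Noah, Olivia, Alice, and Xander are knights.
- Grace (knave) says "Noah is a knave" - this is FALSE (a lie) because Noah is a knight.
- Olivia (knight) says "Xander tells the truth" - this is TRUE because Xander is a knight.
- Alice (knight) says "Xander tells the truth" - this is TRUE because Xander is a knight.
- Xander (knight) says "Grace always lies" - this is TRUE because Grace is a knave.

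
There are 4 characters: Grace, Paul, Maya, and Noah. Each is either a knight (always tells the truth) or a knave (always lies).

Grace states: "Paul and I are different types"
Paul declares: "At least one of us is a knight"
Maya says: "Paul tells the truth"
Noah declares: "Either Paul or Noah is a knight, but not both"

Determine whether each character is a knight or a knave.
Grace is a knave.
Paul is a knave.
Maya is a knave.
Noah is a knave.

Verification:
- Grace (knave) says "Paul and I are different types" - this is FALSE (a lie) because Grace is a knave and Paul is a knave.
- Paul (knave) says "At least one of us is a knight" - this is FALSE (a lie) because no one is a knight.
- Maya (knave) says "Paul tells the truth" - this is FALSE (a lie) because Paul is a knave.
- Noah (knave) says "Either Paul or Noah is a knight, but not both" - this is FALSE (a lie) because Paul is a knave and Noah is a knave.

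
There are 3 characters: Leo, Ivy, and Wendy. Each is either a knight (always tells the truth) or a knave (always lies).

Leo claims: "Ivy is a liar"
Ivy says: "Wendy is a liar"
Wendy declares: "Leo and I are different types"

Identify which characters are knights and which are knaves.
Leo is a knave.
Ivy is a knight.
Wendy is a knave.

Verification:
- Leo (knave) says "Ivy is a liar" - this is FALSE (a lie) because Ivy is a knight.
- Ivy (knight) says "Wendy is a liar" - this is TRUE because Wendy is a knave.
- Wendy (knave) says "Leo and I are different types" - this is FALSE (a lie) because Wendy is a knave and Leo is a knave.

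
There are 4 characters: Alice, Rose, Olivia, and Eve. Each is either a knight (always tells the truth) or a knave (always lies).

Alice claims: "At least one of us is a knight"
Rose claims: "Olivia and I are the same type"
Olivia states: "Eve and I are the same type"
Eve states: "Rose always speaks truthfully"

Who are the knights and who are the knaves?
Alice is a knight.
Rose is a knight.
Olivia is a knight.
Eve is a knight.

Verification:
- Alice (knight) says "At least one of us is a knight" - this is TRUE because Alice, Rose, Olivia, and Eve are knights.
- Rose (knight) says "Olivia and I are the same type" - this is TRUE because Rose is a knight and Olivia is a knight.
- Olivia (knight) says "Eve and I are the same type" - this is TRUE because Olivia is a knight and Eve is a knight.
- Eve (knight) says "Rose always speaks truthfully" - this is TRUE because Rose is a knight.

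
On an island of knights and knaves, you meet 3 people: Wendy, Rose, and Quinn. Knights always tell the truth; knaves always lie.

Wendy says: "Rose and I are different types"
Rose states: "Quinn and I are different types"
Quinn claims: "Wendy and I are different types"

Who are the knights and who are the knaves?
Wendy is a knave.
Rose is a knave.
Quinn is a knave.

Verification:
- Wendy (knave) says "Rose and I are different types" - this is FALSE (a lie) because Wendy is a knave and Rose is a knave.
- Rose (knave) says "Quinn and I are different types" - this is FALSE (a lie) because Rose is a knave and Quinn is a knave.
- Quinn (knave) says "Wendy and I are different types" - this is FALSE (a lie) because Quinn is a knave and Wendy is a knave.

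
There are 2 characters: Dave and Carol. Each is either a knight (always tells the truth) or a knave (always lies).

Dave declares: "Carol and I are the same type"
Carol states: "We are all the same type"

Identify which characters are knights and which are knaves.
Dave is a knight.
Carol is a knight.

Verification:
- Dave (knight) says "Carol and I are the same type" - this is TRUE because Dave is a knight and Carol is a knight.
- Carol (knight) says "We are all the same type" - this is TRUE because Dave and Carol are knights.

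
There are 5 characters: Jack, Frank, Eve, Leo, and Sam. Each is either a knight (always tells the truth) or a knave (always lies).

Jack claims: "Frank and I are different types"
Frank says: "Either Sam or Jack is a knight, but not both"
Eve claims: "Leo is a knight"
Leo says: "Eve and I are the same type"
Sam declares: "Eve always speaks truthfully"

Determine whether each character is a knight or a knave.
Jack is a knight.
Frank is a knave.
Eve is a knight.
Leo is a knight.
Sam is a knight.

Verification:
- Jack (knight) says "Frank and I are different types" - this is TRUE because Jack is a knight and Frank is a knave.
- Frank (knave) says "Either Sam or Jack is a knight, but not both" - this is FALSE (a lie) because Sam is a knight and Jack is a knight.
- Eve (knight) says "Leo is a knight" - this is TRUE because Leo is a knight.
- Leo (knight) says "Eve and I are the same type" - this is TRUE because Leo is a knight and Eve is a knight.
- Sam (knight) says "Eve always speaks truthfully" - this is TRUE because Eve is a knight.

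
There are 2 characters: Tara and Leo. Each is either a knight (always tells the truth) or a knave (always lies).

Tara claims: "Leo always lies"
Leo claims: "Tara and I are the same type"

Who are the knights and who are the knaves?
Tara is a knight.
Leo is a knave.

Verification:
- Tara (knight) says "Leo always lies" - this is TRUE because Leo is a knave.
- Leo (knave) says "Tara and I are the same type" - this is FALSE (a lie) because Leo is a knave and Tara is a knight.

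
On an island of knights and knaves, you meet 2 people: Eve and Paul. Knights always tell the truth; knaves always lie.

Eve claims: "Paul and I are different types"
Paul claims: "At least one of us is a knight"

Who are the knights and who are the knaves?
Eve is a knave.
Paul is a knave.

Verification:
- Eve (knave) says "Paul and I are different types" - this is FALSE (a lie) because Eve is a knave and Paul is a knave.
- Paul (knave) says "At least one of us is a knight" - this is FALSE (a lie) because no one is a knight.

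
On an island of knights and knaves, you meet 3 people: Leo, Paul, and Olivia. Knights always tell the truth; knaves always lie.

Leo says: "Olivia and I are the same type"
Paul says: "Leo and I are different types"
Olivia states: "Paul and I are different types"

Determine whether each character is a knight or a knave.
Leo is a knave.
Paul is a knave.
Olivia is a knight.

Verification:
- Leo (knave) says "Olivia and I are the same type" - this is FALSE (a lie) because Leo is a knave and Olivia is a knight.
- Paul (knave) says "Leo and I are different types" - this is FALSE (a lie) because Paul is a knave and Leo is a knave.
- Olivia (knight) says "Paul and I are different types" - this is TRUE because Olivia is a knight and Paul is a knave.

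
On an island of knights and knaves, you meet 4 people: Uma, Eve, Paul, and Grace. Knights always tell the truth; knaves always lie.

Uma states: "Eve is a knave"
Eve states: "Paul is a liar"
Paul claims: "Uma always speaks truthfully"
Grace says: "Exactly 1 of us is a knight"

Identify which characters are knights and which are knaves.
Uma is a knight.
Eve is a knave.
Paul is a knight.
Grace is a knave.

Verification:
- Uma (knight) says "Eve is a knave" - this is TRUE because Eve is a knave.
- Eve (knave) says "Paul is a liar" - this is FALSE (a lie) because Paul is a knight.
- Paul (knight) says "Uma always speaks truthfully" - this is TRUE because Uma is a knight.
- Grace (knave) says "Exactly 1 of us is a knight" - this is FALSE (a lie) because there are 2 knights.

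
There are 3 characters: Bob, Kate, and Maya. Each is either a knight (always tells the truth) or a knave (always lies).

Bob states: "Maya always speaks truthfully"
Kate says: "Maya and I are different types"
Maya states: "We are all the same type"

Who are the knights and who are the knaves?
Bob is a knave.
Kate is a knight.
Maya is a knave.

Verification:
- Bob (knave) says "Maya always speaks truthfully" - this is FALSE (a lie) because Maya is a knave.
- Kate (knight) says "Maya and I are different types" - this is TRUE because Kate is a knight and Maya is a knave.
- Maya (knave) says "We are all the same type" - this is FALSE (a lie) because Kate is a knight and Bob and Maya are knaves.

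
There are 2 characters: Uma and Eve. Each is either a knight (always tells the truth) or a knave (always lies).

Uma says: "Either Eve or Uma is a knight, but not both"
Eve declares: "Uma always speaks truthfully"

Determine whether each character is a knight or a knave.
Uma is a knave.
Eve is a knave.

Verification:
- Uma (knave) says "Either Eve or Uma is a knight, but not both" - this is FALSE (a lie) because Eve is a knave and Uma is a knave.
- Eve (knave) says "Uma always speaks truthfully" - this is FALSE (a lie) because Uma is a knave.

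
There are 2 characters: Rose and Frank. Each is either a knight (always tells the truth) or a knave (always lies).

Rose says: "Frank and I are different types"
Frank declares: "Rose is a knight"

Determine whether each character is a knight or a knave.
Rose is a knave.
Frank is a knave.

Verification:
- Rose (knave) says "Frank and I are different types" - this is FALSE (a lie) because Rose is a knave and Frank is a knave.
- Frank (knave) says "Rose is a knight" - this is FALSE (a lie) because Rose is a knave.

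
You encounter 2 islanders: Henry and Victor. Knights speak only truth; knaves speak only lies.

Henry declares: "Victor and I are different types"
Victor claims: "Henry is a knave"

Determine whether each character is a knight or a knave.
Henry is a knight.
Victor is a knave.

Verification:
- Henry (knight) says "Victor and I are different types" - this is TRUE because Henry is a knight and Victor is a knave.
- Victor (knave) says "Henry is a knave" - this is FALSE (a lie) because Henry is a knight.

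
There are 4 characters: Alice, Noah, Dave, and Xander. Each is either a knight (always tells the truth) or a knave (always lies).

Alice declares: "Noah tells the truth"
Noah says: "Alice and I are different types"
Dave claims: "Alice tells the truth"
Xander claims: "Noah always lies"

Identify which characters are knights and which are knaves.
Alice is a knave.
Noah is a knave.
Dave is a knave.
Xander is a knight.

Verification:
- Alice (knave) says "Noah tells the truth" - this is FALSE (a lie) because Noah is a knave.
- Noah (knave) says "Alice and I are different types" - this is FALSE (a lie) because Noah is a knave and Alice is a knave.
- Dave (knave) says "Alice tells the truth" - this is FALSE (a lie) because Alice is a knave.
- Xander (knight) says "Noah always lies" - this is TRUE because Noah is a knave.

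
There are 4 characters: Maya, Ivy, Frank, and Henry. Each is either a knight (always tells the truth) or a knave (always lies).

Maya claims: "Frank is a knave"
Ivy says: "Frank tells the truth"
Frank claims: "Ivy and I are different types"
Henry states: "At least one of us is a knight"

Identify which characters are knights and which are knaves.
Maya is a knight.
Ivy is a knave.
Frank is a knave.
Henry is a knight.

Verification:
- Maya (knight) says "Frank is a knave" - this is TRUE because Frank is a knave.
- Ivy (knave) says "Frank tells the truth" - this is FALSE (a lie) because Frank is a knave.
- Frank (knave) says "Ivy and I are different types" - this is FALSE (a lie) because Frank is a knave and Ivy is a knave.
- Henry (knight) says "At least one of us is a knight" - this is TRUE because Maya and Henry are knights.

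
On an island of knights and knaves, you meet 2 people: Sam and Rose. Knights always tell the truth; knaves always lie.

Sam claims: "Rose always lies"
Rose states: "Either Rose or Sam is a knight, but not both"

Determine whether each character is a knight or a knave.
Sam is a knave.
Rose is a knight.

Verification:
- Sam (knave) says "Rose always lies" - this is FALSE (a lie) because Rose is a knight.
- Rose (knight) says "Either Rose or Sam is a knight, but not both" - this is TRUE because Rose is a knight and Sam is a knave.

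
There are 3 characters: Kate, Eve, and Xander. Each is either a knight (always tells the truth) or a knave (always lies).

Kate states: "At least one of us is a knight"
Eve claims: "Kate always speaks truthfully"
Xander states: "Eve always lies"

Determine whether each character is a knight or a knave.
Kate is a knight.
Eve is a knight.
Xander is a knave.

Verification:
- Kate (knight) says "At least one of us is a knight" - this is TRUE because Kate and Eve are knights.
- Eve (knight) says "Kate always speaks truthfully" - this is TRUE because Kate is a knight.
- Xander (knave) says "Eve always lies" - this is FALSE (a lie) because Eve is a knight.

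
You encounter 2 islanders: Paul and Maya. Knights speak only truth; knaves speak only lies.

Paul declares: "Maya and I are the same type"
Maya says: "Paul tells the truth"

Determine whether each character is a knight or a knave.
Paul is a knight.
Maya is a knight.

Verification:
- Paul (knight) says "Maya and I are the same type" - this is TRUE because Paul is a knight and Maya is a knight.
- Maya (knight) says "Paul tells the truth" - this is TRUE because Paul is a knight.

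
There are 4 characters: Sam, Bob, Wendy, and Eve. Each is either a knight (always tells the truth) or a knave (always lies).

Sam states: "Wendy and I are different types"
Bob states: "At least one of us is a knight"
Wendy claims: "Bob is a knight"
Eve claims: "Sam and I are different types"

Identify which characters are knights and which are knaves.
Sam is a knave.
Bob is a knave.
Wendy is a knave.
Eve is a knave.

Verification:
- Sam (knave) says "Wendy and I are different types" - this is FALSE (a lie) because Sam is a knave and Wendy is a knave.
- Bob (knave) says "At least one of us is a knight" - this is FALSE (a lie) because no one is a knight.
- Wendy (knave) says "Bob is a knight" - this is FALSE (a lie) because Bob is a knave.
- Eve (knave) says "Sam and I are different types" - this is FALSE (a lie) because Eve is a knave and Sam is a knave.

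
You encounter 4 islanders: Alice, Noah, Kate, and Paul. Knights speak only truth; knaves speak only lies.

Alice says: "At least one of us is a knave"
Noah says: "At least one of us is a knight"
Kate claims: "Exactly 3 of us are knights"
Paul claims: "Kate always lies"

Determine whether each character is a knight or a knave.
Alice is a knight.
Noah is a knight.
Kate is a knight.
Paul is a knave.

Verification:
- Alice (knight) says "At least one of us is a knave" - this is TRUE because Paul is a knave.
- Noah (knight) says "At least one of us is a knight" - this is TRUE because Alice, Noah, and Kate are knights.
- Kate (knight) says "Exactly 3 of us are knights" - this is TRUE because there are 3 knights.
- Paul (knave) says "Kate always lies" - this is FALSE (a lie) because Kate is a knight.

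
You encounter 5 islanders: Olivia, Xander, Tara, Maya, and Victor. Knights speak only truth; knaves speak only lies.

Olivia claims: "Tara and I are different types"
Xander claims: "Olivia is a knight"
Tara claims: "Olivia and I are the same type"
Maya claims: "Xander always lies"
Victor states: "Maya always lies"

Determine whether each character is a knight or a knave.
Olivia is a knight.
Xander is a knight.
Tara is a knave.
Maya is a knave.
Victor is a knight.

Verification:
- Olivia (knight) says "Tara and I are different types" - this is TRUE because Olivia is a knight and Tara is a knave.
- Xander (knight) says "Olivia is a knight" - this is TRUE because Olivia is a knight.
- Tara (knave) says "Olivia and I are the same type" - this is FALSE (a lie) because Tara is a knave and Olivia is a knight.
- Maya (knave) says "Xander always lies" - this is FALSE (a lie) because Xander is a knight.
- Victor (knight) says "Maya always lies" - this is TRUE because Maya is a knave.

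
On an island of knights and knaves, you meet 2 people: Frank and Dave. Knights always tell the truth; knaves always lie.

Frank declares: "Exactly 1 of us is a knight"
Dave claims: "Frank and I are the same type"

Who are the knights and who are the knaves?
Frank is a knight.
Dave is a knave.

Verification:
- Frank (knight) says "Exactly 1 of us is a knight" - this is TRUE because there are 1 knights.
- Dave (knave) says "Frank and I are the same type" - this is FALSE (a lie) because Dave is a knave and Frank is a knight.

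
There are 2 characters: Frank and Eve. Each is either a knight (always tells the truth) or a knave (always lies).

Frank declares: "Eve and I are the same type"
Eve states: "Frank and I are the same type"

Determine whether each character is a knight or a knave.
Frank is a knight.
Eve is a knight.

Verification:
- Frank (knight) says "Eve and I are the same type" - this is TRUE because Frank is a knight and Eve is a knight.
- Eve (knight) says "Frank and I are the same type" - this is TRUE because Eve is a knight and Frank is a knight.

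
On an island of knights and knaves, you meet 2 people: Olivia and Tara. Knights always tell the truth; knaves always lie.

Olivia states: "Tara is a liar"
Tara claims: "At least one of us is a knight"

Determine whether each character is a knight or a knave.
Olivia is a knave.
Tara is a knight.

Verification:
- Olivia (knave) says "Tara is a liar" - this is FALSE (a lie) because Tara is a knight.
- Tara (knight) says "At least one of us is a knight" - this is TRUE because Tara is a knight.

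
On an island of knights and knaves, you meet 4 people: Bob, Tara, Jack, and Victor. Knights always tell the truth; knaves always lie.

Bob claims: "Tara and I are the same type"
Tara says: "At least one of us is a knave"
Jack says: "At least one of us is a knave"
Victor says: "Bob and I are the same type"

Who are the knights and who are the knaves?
Bob is a knight.
Tara is a knight.
Jack is a knight.
Victor is a knave.

Verification:
- Bob (knight) says "Tara and I are the same type" - this is TRUE because Bob is a knight and Tara is a knight.
- Tara (knight) says "At least one of us is a knave" - this is TRUE because Victor is a knave.
- Jack (knight) says "At least one of us is a knave" - this is TRUE because Victor is a knave.
- Victor (knave) says "Bob and I are the same type" - this is FALSE (a lie) because Victor is a knave and Bob is a knight.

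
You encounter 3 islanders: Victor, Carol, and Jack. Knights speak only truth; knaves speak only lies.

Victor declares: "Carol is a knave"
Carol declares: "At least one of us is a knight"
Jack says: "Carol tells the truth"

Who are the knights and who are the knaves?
Victor is a knave.
Carol is a knight.
Jack is a knight.

Verification:
- Victor (knave) says "Carol is a knave" - this is FALSE (a lie) because Carol is a knight.
- Carol (knight) says "At least one of us is a knight" - this is TRUE because Carol and Jack are knights.
- Jack (knight) says "Carol tells the truth" - this is TRUE because Carol is a knight.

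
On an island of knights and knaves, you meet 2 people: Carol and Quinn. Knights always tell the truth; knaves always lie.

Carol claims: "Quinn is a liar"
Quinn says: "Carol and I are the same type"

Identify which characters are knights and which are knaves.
Carol is a knight.
Quinn is a knave.

Verification:
- Carol (knight) says "Quinn is a liar" - this is TRUE because Quinn is a knave.
- Quinn (knave) says "Carol and I are the same type" - this is FALSE (a lie) because Quinn is a knave and Carol is a knight.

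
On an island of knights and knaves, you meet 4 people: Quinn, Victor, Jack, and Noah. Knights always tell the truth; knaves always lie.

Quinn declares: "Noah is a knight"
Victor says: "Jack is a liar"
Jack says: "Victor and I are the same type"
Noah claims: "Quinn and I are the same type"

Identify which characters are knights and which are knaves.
Quinn is a knight.
Victor is a knight.
Jack is a knave.
Noah is a knight.

Verification:
- Quinn (knight) says "Noah is a knight" - this is TRUE because Noah is a knight.
- Victor (knight) says "Jack is a liar" - this is TRUE because Jack is a knave.
- Jack (knave) says "Victor and I are the same type" - this is FALSE (a lie) because Jack is a knave and Victor is a knight.
- Noah (knight) says "Quinn and I are the same type" - this is TRUE because Noah is a knight and Quinn is a knight.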